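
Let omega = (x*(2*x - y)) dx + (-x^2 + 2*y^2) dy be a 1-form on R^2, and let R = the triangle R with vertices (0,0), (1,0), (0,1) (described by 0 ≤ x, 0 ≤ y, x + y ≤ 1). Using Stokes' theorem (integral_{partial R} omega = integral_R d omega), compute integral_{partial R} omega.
integral_(partial R) omega = -1/6

Stokes: integral_partial_R omega = integral_R d omega with d omega = (∂Q/∂x - ∂P/∂y) dx ∧ dy.
  ∂Q/∂x = -2*x
  ∂P/∂y = -x
  integrand = ∂Q/∂x - ∂P/∂y = -x.
Integrating over R: integral_0^1 integral_0^{1-x} (-x) dy dx = -1/6.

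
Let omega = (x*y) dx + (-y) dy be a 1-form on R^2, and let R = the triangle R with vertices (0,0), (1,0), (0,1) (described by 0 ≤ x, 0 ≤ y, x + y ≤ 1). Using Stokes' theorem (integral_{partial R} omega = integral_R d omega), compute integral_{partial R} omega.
integral_(partial R) omega = -1/6

Stokes: integral_partial_R omega = integral_R d omega with d omega = (∂Q/∂x - ∂P/∂y) dx ∧ dy.
  ∂Q/∂x = 0
  ∂P/∂y = x
  integrand = ∂Q/∂x - ∂P/∂y = -x.
Integrating over R: integral_0^1 integral_0^{1-x} (-x) dy dx = -1/6.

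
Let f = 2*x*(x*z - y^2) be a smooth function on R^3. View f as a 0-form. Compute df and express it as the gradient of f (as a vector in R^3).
df = (4*x*z - 2*y^2) dx + (-4*x*y) dy + (2*x^2) dz; grad f = (4*x*z - 2*y^2, -4*x*y, 2*x^2)

For a 0-form f, d f = (∂f/∂x) dx + (∂f/∂y) dy + (∂f/∂z) dz. The components of the vector representation are exactly the entries of grad f in Cartesian coordinates:
  ∂f/∂x = 4*x*z - 2*y^2
  ∂f/∂y = -4*x*y
  ∂f/∂z = 2*x^2.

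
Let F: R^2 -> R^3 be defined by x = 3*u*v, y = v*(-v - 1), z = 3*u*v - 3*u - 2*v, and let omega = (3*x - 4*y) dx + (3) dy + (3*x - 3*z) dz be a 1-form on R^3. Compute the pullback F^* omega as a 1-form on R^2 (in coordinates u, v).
F^* omega = (27*u*v^2 + 27*u*v - 27*u + 12*v^3 + 30*v^2 - 18*v) du + (27*u^2*v + 27*u^2 + 12*u*v^2 + 30*u*v - 18*u - 18*v - 3) dv

Using F^*(f dg) = (f ∘ F) d(g ∘ F), substitute each coordinate x_i by F_i(u, v) in f_i, and replace dx_i by d F_i = (∂F_i/∂u) du + (∂F_i/∂v) dv.
  For the x component: f_1(F) = v*(9*u + 4*v + 4); d F_1 = (3*v) du + (3*u) dv
  For the y component: f_2(F) = 3; d F_2 = (0) du + (-2*v - 1) dv
  For the z component: f_3(F) = 9*u + 6*v; d F_3 = (3*v - 3) du + (3*u - 2) dv
Combining and collecting du, dv coefficients:
  coeff of du: 27*u*v^2 + 27*u*v - 27*u + 12*v^3 + 30*v^2 - 18*v
  coeff of dv: 27*u^2*v + 27*u^2 + 12*u*v^2 + 30*u*v - 18*u - 18*v - 3
F^* omega = (27*u*v^2 + 27*u*v - 27*u + 12*v^3 + 30*v^2 - 18*v) du + (27*u^2*v + 27*u^2 + 12*u*v^2 + 30*u*v - 18*u - 18*v - 3) dv.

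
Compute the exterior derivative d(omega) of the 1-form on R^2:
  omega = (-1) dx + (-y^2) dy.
d(omega) = 0

For a 1-form omega = sum_i f_i dx_i, the exterior derivative is
  d(omega) = sum_{i < j} (∂f_j/∂x_i - ∂f_i/∂x_j) dx_i ∧ dx_j.

Assembling: d(omega) = 0.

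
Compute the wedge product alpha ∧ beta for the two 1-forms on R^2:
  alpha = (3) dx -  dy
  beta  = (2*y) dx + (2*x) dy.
alpha ∧ beta = (6*x + 2*y) dx ∧ dy

Distribute the wedge, using dx_i ∧ dx_j = -dx_j ∧ dx_i and dx_i ∧ dx_i = 0. For each pair (i, j) with i < j, the coefficient of dx_i ∧ dx_j in alpha ∧ beta is (alpha_i * beta_j - alpha_j * beta_i). Collecting: alpha ∧ beta = (6*x + 2*y) dx ∧ dy.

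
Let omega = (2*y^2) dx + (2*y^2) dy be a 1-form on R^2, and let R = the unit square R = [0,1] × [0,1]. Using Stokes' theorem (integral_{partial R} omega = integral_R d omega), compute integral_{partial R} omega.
integral_(partial R) omega = -2

Stokes: integral_partial_R omega = integral_R d omega with d omega = (∂Q/∂x - ∂P/∂y) dx ∧ dy.
  ∂Q/∂x = 0
  ∂P/∂y = 4*y
  integrand = ∂Q/∂x - ∂P/∂y = -4*y.
Integrating over R: integral_0^1 integral_0^1 (-4*y) dx dy = -2.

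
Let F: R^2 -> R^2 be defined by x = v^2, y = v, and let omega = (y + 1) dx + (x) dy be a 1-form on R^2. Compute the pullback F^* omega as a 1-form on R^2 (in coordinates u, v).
F^* omega = (v*(3*v + 2)) dv

Using F^*(f dg) = (f ∘ F) d(g ∘ F), substitute each coordinate x_i by F_i(u, v) in f_i, and replace dx_i by d F_i = (∂F_i/∂u) du + (∂F_i/∂v) dv.
  For the x component: f_1(F) = v + 1; d F_1 = (0) du + (2*v) dv
  For the y component: f_2(F) = v^2; d F_2 = (0) du + (1) dv
Combining and collecting du, dv coefficients:
  coeff of du: 0
  coeff of dv: v*(3*v + 2)
F^* omega = (v*(3*v + 2)) dv.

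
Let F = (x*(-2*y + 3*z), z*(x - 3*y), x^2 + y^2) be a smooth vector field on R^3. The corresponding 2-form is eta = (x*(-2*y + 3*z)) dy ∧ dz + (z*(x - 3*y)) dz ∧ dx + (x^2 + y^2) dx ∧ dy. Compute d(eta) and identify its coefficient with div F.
d(eta) = (-2*y) dx ∧ dy ∧ dz; div F = -2*y

For a 2-form in R^3 of the form above, applying d gives a 3-form with coefficient ∂P/∂x + ∂Q/∂y + ∂R/∂z:
  ∂P/∂x = -2*y + 3*z
  ∂Q/∂y = -3*z
  ∂R/∂z = 0
Sum = -2*y, which is exactly div F.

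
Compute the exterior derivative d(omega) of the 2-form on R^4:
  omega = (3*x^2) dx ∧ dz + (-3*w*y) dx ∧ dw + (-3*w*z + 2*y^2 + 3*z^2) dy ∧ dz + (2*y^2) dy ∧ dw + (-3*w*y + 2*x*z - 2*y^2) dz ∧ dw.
d(omega) = (3*w) dx ∧ dy ∧ dw + (-3*w - 4*y - 3*z) dy ∧ dz ∧ dw + (2*z) dx ∧ dz ∧ dw

For a 2-form omega = sum_{i<j} g_{ij} dx_i ∧ dx_j, the exterior derivative is
  d(omega) = sum_{i<j} d(g_{ij}) ∧ dx_i ∧ dx_j = sum_{i<j, k} (∂g_{ij}/∂x_k) dx_k ∧ dx_i ∧ dx_j.
Expand each term, using dx_k ∧ dx_i ∧ dx_j = sgn(permutation) dx_{(a)} ∧ dx_{(b)} ∧ dx_{(c)} with (a < b < c) sorted:
  d(-3*w*y) includes (∂/∂y)(-3*w*y) dy = (-3*w) dy, which multiplied by dx ∧ dw gives (3*w) dx ∧ dy ∧ dw
  d(-3*w*z + 2*y^2 + 3*z^2) includes (∂/∂w)(-3*w*z + 2*y^2 + 3*z^2) dw = (-3*z) dw, which multiplied by dy ∧ dz gives (-3*z) dy ∧ dz ∧ dw
  d(-3*w*y + 2*x*z - 2*y^2) includes (∂/∂x)(-3*w*y + 2*x*z - 2*y^2) dx = (2*z) dx, which multiplied by dz ∧ dw gives (2*z) dx ∧ dz ∧ dw
  d(-3*w*y + 2*x*z - 2*y^2) includes (∂/∂y)(-3*w*y + 2*x*z - 2*y^2) dy = (-3*w - 4*y) dy, which multiplied by dz ∧ dw gives (-3*w - 4*y) dy ∧ dz ∧ dw
Collecting like 3-forms: d(omega) = (3*w) dx ∧ dy ∧ dw + (-3*w - 4*y - 3*z) dy ∧ dz ∧ dw + (2*z) dx ∧ dz ∧ dw.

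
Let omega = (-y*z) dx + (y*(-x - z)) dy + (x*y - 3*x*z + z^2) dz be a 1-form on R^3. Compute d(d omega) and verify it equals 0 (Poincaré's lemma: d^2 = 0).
d(d omega) = 0

Step 1: d omega = sum_{i<j} (∂f_j/∂x_i - ∂f_i/∂x_j) dx_i ∧ dx_j:
  coeff of dx ∧ dy: -y + z
  coeff of dx ∧ dz: 2*y - 3*z
  coeff of dy ∧ dz: x + y
Step 2: Apply d again to each 2-form coefficient. The only possible 3-form in R^3 is dx ∧ dy ∧ dz, with coefficient
  ∂(coeff of dy∧dz)/∂x - ∂(coeff of dx∧dz)/∂y + ∂(coeff of dx∧dy)/∂z
  = ∂/∂x (x + y) - ∂/∂y (2*y - 3*z) + ∂/∂z (-y + z).
Each of these terms simplifies to sums of mixed partials that cancel in pairs. The result is 0 (by equality of mixed partials for smooth functions — Schwarz / Clairaut).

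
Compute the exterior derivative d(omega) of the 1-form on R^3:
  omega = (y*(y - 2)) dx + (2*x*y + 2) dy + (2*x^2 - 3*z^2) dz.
d(omega) = (2) dx ∧ dy + (4*x) dx ∧ dz

For a 1-form omega = sum_i f_i dx_i, the exterior derivative is
  d(omega) = sum_{i < j} (∂f_j/∂x_i - ∂f_i/∂x_j) dx_i ∧ dx_j.
  coefficient of dx ∧ dy: ∂f_2/∂x - ∂f_1/∂y = ∂(2*x*y + 2)/∂x - ∂(y*(y - 2))/∂y = 2
  coefficient of dx ∧ dz: ∂f_3/∂x - ∂f_1/∂z = ∂(2*x^2 - 3*z^2)/∂x - ∂(y*(y - 2))/∂z = 4*x
Assembling: d(omega) = (2) dx ∧ dy + (4*x) dx ∧ dz.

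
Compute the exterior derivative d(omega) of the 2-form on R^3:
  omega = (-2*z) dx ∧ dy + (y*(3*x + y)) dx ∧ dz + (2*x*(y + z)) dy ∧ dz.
d(omega) = (-3*x + 2*z - 2) dx ∧ dy ∧ dz

For a 2-form omega = sum_{i<j} g_{ij} dx_i ∧ dx_j, the exterior derivative is
  d(omega) = sum_{i<j} d(g_{ij}) ∧ dx_i ∧ dx_j = sum_{i<j, k} (∂g_{ij}/∂x_k) dx_k ∧ dx_i ∧ dx_j.
Expand each term, using dx_k ∧ dx_i ∧ dx_j = sgn(permutation) dx_{(a)} ∧ dx_{(b)} ∧ dx_{(c)} with (a < b < c) sorted:
  d(-2*z) includes (∂/∂z)(-2*z) dz = (-2) dz, which multiplied by dx ∧ dy gives (-2) dx ∧ dy ∧ dz
  d(y*(3*x + y)) includes (∂/∂y)(y*(3*x + y)) dy = (3*x + 2*y) dy, which multiplied by dx ∧ dz gives (-3*x - 2*y) dx ∧ dy ∧ dz
  d(2*x*(y + z)) includes (∂/∂x)(2*x*(y + z)) dx = (2*y + 2*z) dx, which multiplied by dy ∧ dz gives (2*y + 2*z) dx ∧ dy ∧ dz
Collecting like 3-forms: d(omega) = (-3*x + 2*z - 2) dx ∧ dy ∧ dz.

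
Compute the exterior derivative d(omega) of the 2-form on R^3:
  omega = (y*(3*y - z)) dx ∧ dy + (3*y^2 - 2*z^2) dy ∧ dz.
d(omega) = (-y) dx ∧ dy ∧ dz

For a 2-form omega = sum_{i<j} g_{ij} dx_i ∧ dx_j, the exterior derivative is
  d(omega) = sum_{i<j} d(g_{ij}) ∧ dx_i ∧ dx_j = sum_{i<j, k} (∂g_{ij}/∂x_k) dx_k ∧ dx_i ∧ dx_j.
Expand each term, using dx_k ∧ dx_i ∧ dx_j = sgn(permutation) dx_{(a)} ∧ dx_{(b)} ∧ dx_{(c)} with (a < b < c) sorted:
  d(y*(3*y - z)) includes (∂/∂z)(y*(3*y - z)) dz = (-y) dz, which multiplied by dx ∧ dy gives (-y) dx ∧ dy ∧ dz
Collecting like 3-forms: d(omega) = (-y) dx ∧ dy ∧ dz.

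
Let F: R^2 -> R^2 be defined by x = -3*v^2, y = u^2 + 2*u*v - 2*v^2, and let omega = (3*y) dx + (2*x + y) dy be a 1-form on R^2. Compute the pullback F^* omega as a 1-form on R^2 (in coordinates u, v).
F^* omega = (2*u^3 + 6*u^2*v - 12*u*v^2 - 16*v^3) du + (2*u^3 - 18*u^2*v - 60*u*v^2 + 68*v^3) dv

Using F^*(f dg) = (f ∘ F) d(g ∘ F), substitute each coordinate x_i by F_i(u, v) in f_i, and replace dx_i by d F_i = (∂F_i/∂u) du + (∂F_i/∂v) dv.
  For the x component: f_1(F) = 3*u^2 + 6*u*v - 6*v^2; d F_1 = (0) du + (-6*v) dv
  For the y component: f_2(F) = u^2 + 2*u*v - 8*v^2; d F_2 = (2*u + 2*v) du + (2*u - 4*v) dv
Combining and collecting du, dv coefficients:
  coeff of du: 2*u^3 + 6*u^2*v - 12*u*v^2 - 16*v^3
  coeff of dv: 2*u^3 - 18*u^2*v - 60*u*v^2 + 68*v^3
F^* omega = (2*u^3 + 6*u^2*v - 12*u*v^2 - 16*v^3) du + (2*u^3 - 18*u^2*v - 60*u*v^2 + 68*v^3) dv.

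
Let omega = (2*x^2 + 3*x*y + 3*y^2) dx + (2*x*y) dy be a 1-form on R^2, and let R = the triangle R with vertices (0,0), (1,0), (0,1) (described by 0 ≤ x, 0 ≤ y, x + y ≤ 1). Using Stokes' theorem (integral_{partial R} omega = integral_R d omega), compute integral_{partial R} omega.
integral_(partial R) omega = -7/6

Stokes: integral_partial_R omega = integral_R d omega with d omega = (∂Q/∂x - ∂P/∂y) dx ∧ dy.
  ∂Q/∂x = 2*y
  ∂P/∂y = 3*x + 6*y
  integrand = ∂Q/∂x - ∂P/∂y = -3*x - 4*y.
Integrating over R: integral_0^1 integral_0^{1-x} (-3*x - 4*y) dy dx = -7/6.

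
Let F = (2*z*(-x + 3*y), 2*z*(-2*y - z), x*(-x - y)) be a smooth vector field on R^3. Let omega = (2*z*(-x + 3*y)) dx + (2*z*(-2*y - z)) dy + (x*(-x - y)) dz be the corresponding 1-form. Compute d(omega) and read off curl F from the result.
d(omega) = (-x + 4*y + 4*z) dy ∧ dz + (7*y) dz ∧ dx + (-6*z) dx ∧ dy; curl F = (-x + 4*y + 4*z, 7*y, -6*z)

d omega = sum_{i<j} (∂f_j/∂x_i - ∂f_i/∂x_j) dx_i ∧ dx_j. Under the identification (dy ∧ dz, dz ∧ dx, dx ∧ dy) ↔ (e_x, e_y, e_z), the coefficients are exactly the components of curl F. Compute:
  ∂R/∂y - ∂Q/∂z = (-x) - (-4*y - 4*z) = -x + 4*y + 4*z
  ∂P/∂z - ∂R/∂x = (-2*x + 6*y) - (-2*x - y) = 7*y
  ∂Q/∂x - ∂P/∂y = (0) - (6*z) = -6*z.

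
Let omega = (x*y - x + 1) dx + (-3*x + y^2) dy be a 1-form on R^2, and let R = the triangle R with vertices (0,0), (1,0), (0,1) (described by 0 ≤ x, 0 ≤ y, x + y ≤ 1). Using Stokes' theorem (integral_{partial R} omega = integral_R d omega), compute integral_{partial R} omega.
integral_(partial R) omega = -5/3

Stokes: integral_partial_R omega = integral_R d omega with d omega = (∂Q/∂x - ∂P/∂y) dx ∧ dy.
  ∂Q/∂x = -3
  ∂P/∂y = x
  integrand = ∂Q/∂x - ∂P/∂y = -x - 3.
Integrating over R: integral_0^1 integral_0^{1-x} (-x - 3) dy dx = -5/3.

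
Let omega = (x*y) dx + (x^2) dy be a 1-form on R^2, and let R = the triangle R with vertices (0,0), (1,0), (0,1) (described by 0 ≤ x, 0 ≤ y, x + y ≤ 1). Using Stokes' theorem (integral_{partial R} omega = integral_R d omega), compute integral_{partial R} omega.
integral_(partial R) omega = 1/6

Stokes: integral_partial_R omega = integral_R d omega with d omega = (∂Q/∂x - ∂P/∂y) dx ∧ dy.
  ∂Q/∂x = 2*x
  ∂P/∂y = x
  integrand = ∂Q/∂x - ∂P/∂y = x.
Integrating over R: integral_0^1 integral_0^{1-x} (x) dy dx = 1/6.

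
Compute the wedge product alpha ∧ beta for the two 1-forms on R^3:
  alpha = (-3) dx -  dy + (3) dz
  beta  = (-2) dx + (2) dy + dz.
alpha ∧ beta = (-8) dx ∧ dy + (3) dx ∧ dz + (-7) dy ∧ dz

Distribute the wedge, using dx_i ∧ dx_j = -dx_j ∧ dx_i and dx_i ∧ dx_i = 0. For each pair (i, j) with i < j, the coefficient of dx_i ∧ dx_j in alpha ∧ beta is (alpha_i * beta_j - alpha_j * beta_i). Collecting: alpha ∧ beta = (-8) dx ∧ dy + (3) dx ∧ dz + (-7) dy ∧ dz.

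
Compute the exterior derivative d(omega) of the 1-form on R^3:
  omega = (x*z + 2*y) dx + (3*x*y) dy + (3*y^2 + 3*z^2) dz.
d(omega) = (3*y - 2) dx ∧ dy + (-x) dx ∧ dz + (6*y) dy ∧ dz

For a 1-form omega = sum_i f_i dx_i, the exterior derivative is
  d(omega) = sum_{i < j} (∂f_j/∂x_i - ∂f_i/∂x_j) dx_i ∧ dx_j.
  coefficient of dx ∧ dy: ∂f_2/∂x - ∂f_1/∂y = ∂(3*x*y)/∂x - ∂(x*z + 2*y)/∂y = 3*y - 2
  coefficient of dx ∧ dz: ∂f_3/∂x - ∂f_1/∂z = ∂(3*y^2 + 3*z^2)/∂x - ∂(x*z + 2*y)/∂z = -x
  coefficient of dy ∧ dz: ∂f_3/∂y - ∂f_2/∂z = ∂(3*y^2 + 3*z^2)/∂y - ∂(3*x*y)/∂z = 6*y
Assembling: d(omega) = (3*y - 2) dx ∧ dy + (-x) dx ∧ dz + (6*y) dy ∧ dz.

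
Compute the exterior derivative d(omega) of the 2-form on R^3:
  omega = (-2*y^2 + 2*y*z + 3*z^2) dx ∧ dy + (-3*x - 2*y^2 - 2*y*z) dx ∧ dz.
d(omega) = (6*y + 8*z) dx ∧ dy ∧ dz

For a 2-form omega = sum_{i<j} g_{ij} dx_i ∧ dx_j, the exterior derivative is
  d(omega) = sum_{i<j} d(g_{ij}) ∧ dx_i ∧ dx_j = sum_{i<j, k} (∂g_{ij}/∂x_k) dx_k ∧ dx_i ∧ dx_j.
Expand each term, using dx_k ∧ dx_i ∧ dx_j = sgn(permutation) dx_{(a)} ∧ dx_{(b)} ∧ dx_{(c)} with (a < b < c) sorted:
  d(-2*y^2 + 2*y*z + 3*z^2) includes (∂/∂z)(-2*y^2 + 2*y*z + 3*z^2) dz = (2*y + 6*z) dz, which multiplied by dx ∧ dy gives (2*y + 6*z) dx ∧ dy ∧ dz
  d(-3*x - 2*y^2 - 2*y*z) includes (∂/∂y)(-3*x - 2*y^2 - 2*y*z) dy = (-4*y - 2*z) dy, which multiplied by dx ∧ dz gives (4*y + 2*z) dx ∧ dy ∧ dz
Collecting like 3-forms: d(omega) = (6*y + 8*z) dx ∧ dy ∧ dz.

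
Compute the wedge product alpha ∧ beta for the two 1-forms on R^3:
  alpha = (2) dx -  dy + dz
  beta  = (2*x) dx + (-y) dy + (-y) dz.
alpha ∧ beta = (2*x - 2*y) dx ∧ dy + (-2*x - 2*y) dx ∧ dz + (2*y) dy ∧ dz

Distribute the wedge, using dx_i ∧ dx_j = -dx_j ∧ dx_i and dx_i ∧ dx_i = 0. For each pair (i, j) with i < j, the coefficient of dx_i ∧ dx_j in alpha ∧ beta is (alpha_i * beta_j - alpha_j * beta_i). Collecting: alpha ∧ beta = (2*x - 2*y) dx ∧ dy + (-2*x - 2*y) dx ∧ dz + (2*y) dy ∧ dz.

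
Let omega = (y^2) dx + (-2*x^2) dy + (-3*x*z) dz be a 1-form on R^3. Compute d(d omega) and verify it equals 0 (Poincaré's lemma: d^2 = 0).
d(d omega) = 0

Step 1: d omega = sum_{i<j} (∂f_j/∂x_i - ∂f_i/∂x_j) dx_i ∧ dx_j:
  coeff of dx ∧ dy: -4*x - 2*y
  coeff of dx ∧ dz: -3*z
  coeff of dy ∧ dz: 0
Step 2: Apply d again to each 2-form coefficient. The only possible 3-form in R^3 is dx ∧ dy ∧ dz, with coefficient
  ∂(coeff of dy∧dz)/∂x - ∂(coeff of dx∧dz)/∂y + ∂(coeff of dx∧dy)/∂z
  = ∂/∂x (0) - ∂/∂y (-3*z) + ∂/∂z (-4*x - 2*y).
Each of these terms simplifies to sums of mixed partials that cancel in pairs. The result is 0 (by equality of mixed partials for smooth functions — Schwarz / Clairaut).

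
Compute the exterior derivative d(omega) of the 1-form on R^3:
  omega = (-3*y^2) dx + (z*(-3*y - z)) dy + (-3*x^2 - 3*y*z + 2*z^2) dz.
d(omega) = (6*y) dx ∧ dy + (-6*x) dx ∧ dz + (3*y - z) dy ∧ dz

For a 1-form omega = sum_i f_i dx_i, the exterior derivative is
  d(omega) = sum_{i < j} (∂f_j/∂x_i - ∂f_i/∂x_j) dx_i ∧ dx_j.
  coefficient of dx ∧ dy: ∂f_2/∂x - ∂f_1/∂y = ∂(z*(-3*y - z))/∂x - ∂(-3*y^2)/∂y = 6*y
  coefficient of dx ∧ dz: ∂f_3/∂x - ∂f_1/∂z = ∂(-3*x^2 - 3*y*z + 2*z^2)/∂x - ∂(-3*y^2)/∂z = -6*x
  coefficient of dy ∧ dz: ∂f_3/∂y - ∂f_2/∂z = ∂(-3*x^2 - 3*y*z + 2*z^2)/∂y - ∂(z*(-3*y - z))/∂z = 3*y - z
Assembling: d(omega) = (6*y) dx ∧ dy + (-6*x) dx ∧ dz + (3*y - z) dy ∧ dz.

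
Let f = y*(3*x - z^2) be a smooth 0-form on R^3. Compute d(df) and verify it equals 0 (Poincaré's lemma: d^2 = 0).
d(df) = 0

Step 1: df = sum_i (∂f/∂x_i) dx_i = (3*y) dx + (3*x - z^2) dy + (-2*y*z) dz.
Step 2: Apply d again. Using the 1-form formula, the coefficient of dx ∧ dy in d(df) is ∂^2 f/∂x ∂y - ∂^2 f/∂y ∂x = (3) - (3) = 0 (equality of mixed partials for smooth f).
Similarly for dx ∧ dz and dy ∧ dz — all coefficients vanish. So d(df) = 0.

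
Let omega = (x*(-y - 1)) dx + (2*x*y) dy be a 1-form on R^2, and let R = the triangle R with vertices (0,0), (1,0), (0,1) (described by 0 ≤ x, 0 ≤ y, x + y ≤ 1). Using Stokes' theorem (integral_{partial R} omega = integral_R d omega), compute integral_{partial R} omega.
integral_(partial R) omega = 1/2

Stokes: integral_partial_R omega = integral_R d omega with d omega = (∂Q/∂x - ∂P/∂y) dx ∧ dy.
  ∂Q/∂x = 2*y
  ∂P/∂y = -x
  integrand = ∂Q/∂x - ∂P/∂y = x + 2*y.
Integrating over R: integral_0^1 integral_0^{1-x} (x + 2*y) dy dx = 1/2.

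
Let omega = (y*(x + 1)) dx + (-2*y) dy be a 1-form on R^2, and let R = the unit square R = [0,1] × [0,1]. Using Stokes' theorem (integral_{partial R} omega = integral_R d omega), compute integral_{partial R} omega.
integral_(partial R) omega = -3/2

Stokes: integral_partial_R omega = integral_R d omega with d omega = (∂Q/∂x - ∂P/∂y) dx ∧ dy.
  ∂Q/∂x = 0
  ∂P/∂y = x + 1
  integrand = ∂Q/∂x - ∂P/∂y = -x - 1.
Integrating over R: integral_0^1 integral_0^1 (-x - 1) dx dy = -3/2.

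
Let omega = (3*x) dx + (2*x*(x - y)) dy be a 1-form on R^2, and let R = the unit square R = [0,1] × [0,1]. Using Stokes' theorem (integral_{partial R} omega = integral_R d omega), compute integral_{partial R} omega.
integral_(partial R) omega = 1

Stokes: integral_partial_R omega = integral_R d omega with d omega = (∂Q/∂x - ∂P/∂y) dx ∧ dy.
  ∂Q/∂x = 4*x - 2*y
  ∂P/∂y = 0
  integrand = ∂Q/∂x - ∂P/∂y = 4*x - 2*y.
Integrating over R: integral_0^1 integral_0^1 (4*x - 2*y) dx dy = 1.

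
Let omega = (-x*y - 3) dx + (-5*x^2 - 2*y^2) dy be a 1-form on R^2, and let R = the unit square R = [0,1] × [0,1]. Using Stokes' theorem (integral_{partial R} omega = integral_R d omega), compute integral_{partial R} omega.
integral_(partial R) omega = -9/2

Stokes: integral_partial_R omega = integral_R d omega with d omega = (∂Q/∂x - ∂P/∂y) dx ∧ dy.
  ∂Q/∂x = -10*x
  ∂P/∂y = -x
  integrand = ∂Q/∂x - ∂P/∂y = -9*x.
Integrating over R: integral_0^1 integral_0^1 (-9*x) dx dy = -9/2.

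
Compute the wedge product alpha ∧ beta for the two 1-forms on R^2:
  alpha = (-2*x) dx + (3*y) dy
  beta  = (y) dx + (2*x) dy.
alpha ∧ beta = (-4*x^2 - 3*y^2) dx ∧ dy

Distribute the wedge, using dx_i ∧ dx_j = -dx_j ∧ dx_i and dx_i ∧ dx_i = 0. For each pair (i, j) with i < j, the coefficient of dx_i ∧ dx_j in alpha ∧ beta is (alpha_i * beta_j - alpha_j * beta_i). Collecting: alpha ∧ beta = (-4*x^2 - 3*y^2) dx ∧ dy.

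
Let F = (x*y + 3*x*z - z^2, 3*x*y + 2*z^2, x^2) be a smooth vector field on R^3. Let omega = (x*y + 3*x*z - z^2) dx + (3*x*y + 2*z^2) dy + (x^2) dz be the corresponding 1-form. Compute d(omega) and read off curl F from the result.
d(omega) = (-4*z) dy ∧ dz + (x - 2*z) dz ∧ dx + (-x + 3*y) dx ∧ dy; curl F = (-4*z, x - 2*z, -x + 3*y)

d omega = sum_{i<j} (∂f_j/∂x_i - ∂f_i/∂x_j) dx_i ∧ dx_j. Under the identification (dy ∧ dz, dz ∧ dx, dx ∧ dy) ↔ (e_x, e_y, e_z), the coefficients are exactly the components of curl F. Compute:
  ∂R/∂y - ∂Q/∂z = (0) - (4*z) = -4*z
  ∂P/∂z - ∂R/∂x = (3*x - 2*z) - (2*x) = x - 2*z
  ∂Q/∂x - ∂P/∂y = (3*y) - (x) = -x + 3*y.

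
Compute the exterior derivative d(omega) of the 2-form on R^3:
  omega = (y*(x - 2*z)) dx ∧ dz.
d(omega) = (-x + 2*z) dx ∧ dy ∧ dz

For a 2-form omega = sum_{i<j} g_{ij} dx_i ∧ dx_j, the exterior derivative is
  d(omega) = sum_{i<j} d(g_{ij}) ∧ dx_i ∧ dx_j = sum_{i<j, k} (∂g_{ij}/∂x_k) dx_k ∧ dx_i ∧ dx_j.
Expand each term, using dx_k ∧ dx_i ∧ dx_j = sgn(permutation) dx_{(a)} ∧ dx_{(b)} ∧ dx_{(c)} with (a < b < c) sorted:
  d(y*(x - 2*z)) includes (∂/∂y)(y*(x - 2*z)) dy = (x - 2*z) dy, which multiplied by dx ∧ dz gives (-x + 2*z) dx ∧ dy ∧ dz
Collecting like 3-forms: d(omega) = (-x + 2*z) dx ∧ dy ∧ dz.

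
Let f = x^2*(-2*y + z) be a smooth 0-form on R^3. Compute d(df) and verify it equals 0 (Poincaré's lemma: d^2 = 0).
d(df) = 0

Step 1: df = sum_i (∂f/∂x_i) dx_i = (2*x*(-2*y + z)) dx + (-2*x^2) dy + (x^2) dz.
Step 2: Apply d again. Using the 1-form formula, the coefficient of dx ∧ dy in d(df) is ∂^2 f/∂x ∂y - ∂^2 f/∂y ∂x = (-4*x) - (-4*x) = 0 (equality of mixed partials for smooth f).
Similarly for dx ∧ dz and dy ∧ dz — all coefficients vanish. So d(df) = 0.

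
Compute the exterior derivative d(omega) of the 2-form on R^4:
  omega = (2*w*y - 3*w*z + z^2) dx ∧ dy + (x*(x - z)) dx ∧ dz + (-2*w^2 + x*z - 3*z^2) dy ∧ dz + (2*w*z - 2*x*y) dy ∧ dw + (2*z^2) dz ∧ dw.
d(omega) = (-3*w + 3*z) dx ∧ dy ∧ dz + (-3*z) dx ∧ dy ∧ dw + (-6*w) dy ∧ dz ∧ dw

For a 2-form omega = sum_{i<j} g_{ij} dx_i ∧ dx_j, the exterior derivative is
  d(omega) = sum_{i<j} d(g_{ij}) ∧ dx_i ∧ dx_j = sum_{i<j, k} (∂g_{ij}/∂x_k) dx_k ∧ dx_i ∧ dx_j.
Expand each term, using dx_k ∧ dx_i ∧ dx_j = sgn(permutation) dx_{(a)} ∧ dx_{(b)} ∧ dx_{(c)} with (a < b < c) sorted:
  d(2*w*y - 3*w*z + z^2) includes (∂/∂z)(2*w*y - 3*w*z + z^2) dz = (-3*w + 2*z) dz, which multiplied by dx ∧ dy gives (-3*w + 2*z) dx ∧ dy ∧ dz
  d(2*w*y - 3*w*z + z^2) includes (∂/∂w)(2*w*y - 3*w*z + z^2) dw = (2*y - 3*z) dw, which multiplied by dx ∧ dy gives (2*y - 3*z) dx ∧ dy ∧ dw
  d(-2*w^2 + x*z - 3*z^2) includes (∂/∂x)(-2*w^2 + x*z - 3*z^2) dx = (z) dx, which multiplied by dy ∧ dz gives (z) dx ∧ dy ∧ dz
  d(-2*w^2 + x*z - 3*z^2) includes (∂/∂w)(-2*w^2 + x*z - 3*z^2) dw = (-4*w) dw, which multiplied by dy ∧ dz gives (-4*w) dy ∧ dz ∧ dw
  d(2*w*z - 2*x*y) includes (∂/∂x)(2*w*z - 2*x*y) dx = (-2*y) dx, which multiplied by dy ∧ dw gives (-2*y) dx ∧ dy ∧ dw
  d(2*w*z - 2*x*y) includes (∂/∂z)(2*w*z - 2*x*y) dz = (2*w) dz, which multiplied by dy ∧ dw gives (-2*w) dy ∧ dz ∧ dw
Collecting like 3-forms: d(omega) = (-3*w + 3*z) dx ∧ dy ∧ dz + (-3*z) dx ∧ dy ∧ dw + (-6*w) dy ∧ dz ∧ dw.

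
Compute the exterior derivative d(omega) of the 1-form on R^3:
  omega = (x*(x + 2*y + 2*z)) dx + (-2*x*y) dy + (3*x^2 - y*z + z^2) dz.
d(omega) = (-2*x - 2*y) dx ∧ dy + (4*x) dx ∧ dz + (-z) dy ∧ dz

For a 1-form omega = sum_i f_i dx_i, the exterior derivative is
  d(omega) = sum_{i < j} (∂f_j/∂x_i - ∂f_i/∂x_j) dx_i ∧ dx_j.
  coefficient of dx ∧ dy: ∂f_2/∂x - ∂f_1/∂y = ∂(-2*x*y)/∂x - ∂(x*(x + 2*y + 2*z))/∂y = -2*x - 2*y
  coefficient of dx ∧ dz: ∂f_3/∂x - ∂f_1/∂z = ∂(3*x^2 - y*z + z^2)/∂x - ∂(x*(x + 2*y + 2*z))/∂z = 4*x
  coefficient of dy ∧ dz: ∂f_3/∂y - ∂f_2/∂z = ∂(3*x^2 - y*z + z^2)/∂y - ∂(-2*x*y)/∂z = -z
Assembling: d(omega) = (-2*x - 2*y) dx ∧ dy + (4*x) dx ∧ dz + (-z) dy ∧ dz.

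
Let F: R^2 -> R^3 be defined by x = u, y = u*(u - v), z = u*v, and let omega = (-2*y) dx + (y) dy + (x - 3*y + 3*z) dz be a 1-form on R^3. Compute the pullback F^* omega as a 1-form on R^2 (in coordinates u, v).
F^* omega = (u*(2*u^2 - 6*u*v - 2*u + 7*v^2 + 3*v)) du + (u^2*(-4*u + 7*v + 1)) dv

Using F^*(f dg) = (f ∘ F) d(g ∘ F), substitute each coordinate x_i by F_i(u, v) in f_i, and replace dx_i by d F_i = (∂F_i/∂u) du + (∂F_i/∂v) dv.
  For the x component: f_1(F) = 2*u*(-u + v); d F_1 = (1) du + (0) dv
  For the y component: f_2(F) = u*(u - v); d F_2 = (2*u - v) du + (-u) dv
  For the z component: f_3(F) = u*(-3*u + 6*v + 1); d F_3 = (v) du + (u) dv
Combining and collecting du, dv coefficients:
  coeff of du: u*(2*u^2 - 6*u*v - 2*u + 7*v^2 + 3*v)
  coeff of dv: u^2*(-4*u + 7*v + 1)
F^* omega = (u*(2*u^2 - 6*u*v - 2*u + 7*v^2 + 3*v)) du + (u^2*(-4*u + 7*v + 1)) dv.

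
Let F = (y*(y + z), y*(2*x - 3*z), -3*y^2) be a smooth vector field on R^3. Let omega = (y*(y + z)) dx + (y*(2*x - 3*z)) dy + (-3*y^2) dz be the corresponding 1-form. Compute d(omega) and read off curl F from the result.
d(omega) = (-3*y) dy ∧ dz + (y) dz ∧ dx + (-z) dx ∧ dy; curl F = (-3*y, y, -z)

d omega = sum_{i<j} (∂f_j/∂x_i - ∂f_i/∂x_j) dx_i ∧ dx_j. Under the identification (dy ∧ dz, dz ∧ dx, dx ∧ dy) ↔ (e_x, e_y, e_z), the coefficients are exactly the components of curl F. Compute:
  ∂R/∂y - ∂Q/∂z = (-6*y) - (-3*y) = -3*y
  ∂P/∂z - ∂R/∂x = (y) - (0) = y
  ∂Q/∂x - ∂P/∂y = (2*y) - (2*y + z) = -z.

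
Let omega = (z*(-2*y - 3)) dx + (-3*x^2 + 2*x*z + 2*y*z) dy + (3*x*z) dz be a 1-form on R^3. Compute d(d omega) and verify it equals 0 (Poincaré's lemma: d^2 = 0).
d(d omega) = 0

Step 1: d omega = sum_{i<j} (∂f_j/∂x_i - ∂f_i/∂x_j) dx_i ∧ dx_j:
  coeff of dx ∧ dy: -6*x + 4*z
  coeff of dx ∧ dz: 2*y + 3*z + 3
  coeff of dy ∧ dz: -2*x - 2*y
Step 2: Apply d again to each 2-form coefficient. The only possible 3-form in R^3 is dx ∧ dy ∧ dz, with coefficient
  ∂(coeff of dy∧dz)/∂x - ∂(coeff of dx∧dz)/∂y + ∂(coeff of dx∧dy)/∂z
  = ∂/∂x (-2*x - 2*y) - ∂/∂y (2*y + 3*z + 3) + ∂/∂z (-6*x + 4*z).
Each of these terms simplifies to sums of mixed partials that cancel in pairs. The result is 0 (by equality of mixed partials for smooth functions — Schwarz / Clairaut).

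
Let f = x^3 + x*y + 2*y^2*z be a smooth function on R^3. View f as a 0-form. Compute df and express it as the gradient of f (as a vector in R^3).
df = (3*x^2 + y) dx + (x + 4*y*z) dy + (2*y^2) dz; grad f = (3*x^2 + y, x + 4*y*z, 2*y^2)

For a 0-form f, d f = (∂f/∂x) dx + (∂f/∂y) dy + (∂f/∂z) dz. The components of the vector representation are exactly the entries of grad f in Cartesian coordinates:
  ∂f/∂x = 3*x^2 + y
  ∂f/∂y = x + 4*y*z
  ∂f/∂z = 2*y^2.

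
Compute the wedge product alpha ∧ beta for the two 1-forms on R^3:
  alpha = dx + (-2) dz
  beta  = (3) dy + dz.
alpha ∧ beta = (3) dx ∧ dy + (1) dx ∧ dz + (6) dy ∧ dz

Distribute the wedge, using dx_i ∧ dx_j = -dx_j ∧ dx_i and dx_i ∧ dx_i = 0. For each pair (i, j) with i < j, the coefficient of dx_i ∧ dx_j in alpha ∧ beta is (alpha_i * beta_j - alpha_j * beta_i). Collecting: alpha ∧ beta = (3) dx ∧ dy + (1) dx ∧ dz + (6) dy ∧ dz.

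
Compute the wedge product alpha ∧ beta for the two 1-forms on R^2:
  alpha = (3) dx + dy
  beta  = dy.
alpha ∧ beta = (3) dx ∧ dy

Distribute the wedge, using dx_i ∧ dx_j = -dx_j ∧ dx_i and dx_i ∧ dx_i = 0. For each pair (i, j) with i < j, the coefficient of dx_i ∧ dx_j in alpha ∧ beta is (alpha_i * beta_j - alpha_j * beta_i). Collecting: alpha ∧ beta = (3) dx ∧ dy.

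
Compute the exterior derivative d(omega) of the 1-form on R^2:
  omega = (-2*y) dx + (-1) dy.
d(omega) = (2) dx ∧ dy

For a 1-form omega = sum_i f_i dx_i, the exterior derivative is
  d(omega) = sum_{i < j} (∂f_j/∂x_i - ∂f_i/∂x_j) dx_i ∧ dx_j.
  coefficient of dx ∧ dy: ∂f_2/∂x - ∂f_1/∂y = ∂(-1)/∂x - ∂(-2*y)/∂y = 2
Assembling: d(omega) = (2) dx ∧ dy.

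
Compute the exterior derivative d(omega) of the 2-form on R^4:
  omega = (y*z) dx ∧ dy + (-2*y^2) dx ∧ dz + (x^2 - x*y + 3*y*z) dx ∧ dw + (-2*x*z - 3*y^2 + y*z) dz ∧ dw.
d(omega) = (5*y) dx ∧ dy ∧ dz + (x - 3*z) dx ∧ dy ∧ dw + (-3*y - 2*z) dx ∧ dz ∧ dw + (-6*y + z) dy ∧ dz ∧ dw

For a 2-form omega = sum_{i<j} g_{ij} dx_i ∧ dx_j, the exterior derivative is
  d(omega) = sum_{i<j} d(g_{ij}) ∧ dx_i ∧ dx_j = sum_{i<j, k} (∂g_{ij}/∂x_k) dx_k ∧ dx_i ∧ dx_j.
Expand each term, using dx_k ∧ dx_i ∧ dx_j = sgn(permutation) dx_{(a)} ∧ dx_{(b)} ∧ dx_{(c)} with (a < b < c) sorted:
  d(y*z) includes (∂/∂z)(y*z) dz = (y) dz, which multiplied by dx ∧ dy gives (y) dx ∧ dy ∧ dz
  d(-2*y^2) includes (∂/∂y)(-2*y^2) dy = (-4*y) dy, which multiplied by dx ∧ dz gives (4*y) dx ∧ dy ∧ dz
  d(x^2 - x*y + 3*y*z) includes (∂/∂y)(x^2 - x*y + 3*y*z) dy = (-x + 3*z) dy, which multiplied by dx ∧ dw gives (x - 3*z) dx ∧ dy ∧ dw
  d(x^2 - x*y + 3*y*z) includes (∂/∂z)(x^2 - x*y + 3*y*z) dz = (3*y) dz, which multiplied by dx ∧ dw gives (-3*y) dx ∧ dz ∧ dw
  d(-2*x*z - 3*y^2 + y*z) includes (∂/∂x)(-2*x*z - 3*y^2 + y*z) dx = (-2*z) dx, which multiplied by dz ∧ dw gives (-2*z) dx ∧ dz ∧ dw
  d(-2*x*z - 3*y^2 + y*z) includes (∂/∂y)(-2*x*z - 3*y^2 + y*z) dy = (-6*y + z) dy, which multiplied by dz ∧ dw gives (-6*y + z) dy ∧ dz ∧ dw
Collecting like 3-forms: d(omega) = (5*y) dx ∧ dy ∧ dz + (x - 3*z) dx ∧ dy ∧ dw + (-3*y - 2*z) dx ∧ dz ∧ dw + (-6*y + z) dy ∧ dz ∧ dw.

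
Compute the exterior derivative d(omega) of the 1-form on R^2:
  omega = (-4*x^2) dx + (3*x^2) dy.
d(omega) = (6*x) dx ∧ dy

For a 1-form omega = sum_i f_i dx_i, the exterior derivative is
  d(omega) = sum_{i < j} (∂f_j/∂x_i - ∂f_i/∂x_j) dx_i ∧ dx_j.
  coefficient of dx ∧ dy: ∂f_2/∂x - ∂f_1/∂y = ∂(3*x^2)/∂x - ∂(-4*x^2)/∂y = 6*x
Assembling: d(omega) = (6*x) dx ∧ dy.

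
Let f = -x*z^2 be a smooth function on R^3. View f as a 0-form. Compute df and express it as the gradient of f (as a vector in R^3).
df = (-z^2) dx + (0) dy + (-2*x*z) dz; grad f = (-z^2, 0, -2*x*z)

For a 0-form f, d f = (∂f/∂x) dx + (∂f/∂y) dy + (∂f/∂z) dz. The components of the vector representation are exactly the entries of grad f in Cartesian coordinates:
  ∂f/∂x = -z^2
  ∂f/∂y = 0
  ∂f/∂z = -2*x*z.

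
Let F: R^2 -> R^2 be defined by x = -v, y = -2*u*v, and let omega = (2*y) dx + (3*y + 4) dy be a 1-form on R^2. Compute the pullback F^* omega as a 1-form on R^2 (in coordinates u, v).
F^* omega = (4*v*(3*u*v - 2)) du + (4*u*(3*u*v + v - 2)) dv

Using F^*(f dg) = (f ∘ F) d(g ∘ F), substitute each coordinate x_i by F_i(u, v) in f_i, and replace dx_i by d F_i = (∂F_i/∂u) du + (∂F_i/∂v) dv.
  For the x component: f_1(F) = -4*u*v; d F_1 = (0) du + (-1) dv
  For the y component: f_2(F) = -6*u*v + 4; d F_2 = (-2*v) du + (-2*u) dv
Combining and collecting du, dv coefficients:
  coeff of du: 4*v*(3*u*v - 2)
  coeff of dv: 4*u*(3*u*v + v - 2)
F^* omega = (4*v*(3*u*v - 2)) du + (4*u*(3*u*v + v - 2)) dv.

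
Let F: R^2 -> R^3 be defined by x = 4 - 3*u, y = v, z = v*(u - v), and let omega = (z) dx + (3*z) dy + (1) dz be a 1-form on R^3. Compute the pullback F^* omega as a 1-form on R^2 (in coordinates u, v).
F^* omega = (v*(-3*u + 3*v + 1)) du + (3*u*v + u - 3*v^2 - 2*v) dv

Using F^*(f dg) = (f ∘ F) d(g ∘ F), substitute each coordinate x_i by F_i(u, v) in f_i, and replace dx_i by d F_i = (∂F_i/∂u) du + (∂F_i/∂v) dv.
  For the x component: f_1(F) = v*(u - v); d F_1 = (-3) du + (0) dv
  For the y component: f_2(F) = 3*v*(u - v); d F_2 = (0) du + (1) dv
  For the z component: f_3(F) = 1; d F_3 = (v) du + (u - 2*v) dv
Combining and collecting du, dv coefficients:
  coeff of du: v*(-3*u + 3*v + 1)
  coeff of dv: 3*u*v + u - 3*v^2 - 2*v
F^* omega = (v*(-3*u + 3*v + 1)) du + (3*u*v + u - 3*v^2 - 2*v) dv.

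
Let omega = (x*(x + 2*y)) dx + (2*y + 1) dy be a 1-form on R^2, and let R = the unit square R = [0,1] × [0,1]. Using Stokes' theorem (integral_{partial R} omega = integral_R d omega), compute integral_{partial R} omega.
integral_(partial R) omega = -1

Stokes: integral_partial_R omega = integral_R d omega with d omega = (∂Q/∂x - ∂P/∂y) dx ∧ dy.
  ∂Q/∂x = 0
  ∂P/∂y = 2*x
  integrand = ∂Q/∂x - ∂P/∂y = -2*x.
Integrating over R: integral_0^1 integral_0^1 (-2*x) dx dy = -1.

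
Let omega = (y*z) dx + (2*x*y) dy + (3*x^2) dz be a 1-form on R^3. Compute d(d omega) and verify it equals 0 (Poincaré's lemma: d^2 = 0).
d(d omega) = 0

Step 1: d omega = sum_{i<j} (∂f_j/∂x_i - ∂f_i/∂x_j) dx_i ∧ dx_j:
  coeff of dx ∧ dy: 2*y - z
  coeff of dx ∧ dz: 6*x - y
  coeff of dy ∧ dz: 0
Step 2: Apply d again to each 2-form coefficient. The only possible 3-form in R^3 is dx ∧ dy ∧ dz, with coefficient
  ∂(coeff of dy∧dz)/∂x - ∂(coeff of dx∧dz)/∂y + ∂(coeff of dx∧dy)/∂z
  = ∂/∂x (0) - ∂/∂y (6*x - y) + ∂/∂z (2*y - z).
Each of these terms simplifies to sums of mixed partials that cancel in pairs. The result is 0 (by equality of mixed partials for smooth functions — Schwarz / Clairaut).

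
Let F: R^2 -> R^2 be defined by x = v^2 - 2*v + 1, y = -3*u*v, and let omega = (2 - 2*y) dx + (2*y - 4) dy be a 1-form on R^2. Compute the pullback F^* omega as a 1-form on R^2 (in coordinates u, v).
F^* omega = (6*v*(3*u*v + 2)) du + (18*u^2*v + 12*u*v^2 - 12*u*v + 12*u + 4*v - 4) dv

Using F^*(f dg) = (f ∘ F) d(g ∘ F), substitute each coordinate x_i by F_i(u, v) in f_i, and replace dx_i by d F_i = (∂F_i/∂u) du + (∂F_i/∂v) dv.
  For the x component: f_1(F) = 6*u*v + 2; d F_1 = (0) du + (2*v - 2) dv
  For the y component: f_2(F) = -6*u*v - 4; d F_2 = (-3*v) du + (-3*u) dv
Combining and collecting du, dv coefficients:
  coeff of du: 6*v*(3*u*v + 2)
  coeff of dv: 18*u^2*v + 12*u*v^2 - 12*u*v + 12*u + 4*v - 4
F^* omega = (6*v*(3*u*v + 2)) du + (18*u^2*v + 12*u*v^2 - 12*u*v + 12*u + 4*v - 4) dv.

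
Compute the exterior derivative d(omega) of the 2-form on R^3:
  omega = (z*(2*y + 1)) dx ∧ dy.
d(omega) = (2*y + 1) dx ∧ dy ∧ dz

For a 2-form omega = sum_{i<j} g_{ij} dx_i ∧ dx_j, the exterior derivative is
  d(omega) = sum_{i<j} d(g_{ij}) ∧ dx_i ∧ dx_j = sum_{i<j, k} (∂g_{ij}/∂x_k) dx_k ∧ dx_i ∧ dx_j.
Expand each term, using dx_k ∧ dx_i ∧ dx_j = sgn(permutation) dx_{(a)} ∧ dx_{(b)} ∧ dx_{(c)} with (a < b < c) sorted:
  d(z*(2*y + 1)) includes (∂/∂z)(z*(2*y + 1)) dz = (2*y + 1) dz, which multiplied by dx ∧ dy gives (2*y + 1) dx ∧ dy ∧ dz
Collecting like 3-forms: d(omega) = (2*y + 1) dx ∧ dy ∧ dz.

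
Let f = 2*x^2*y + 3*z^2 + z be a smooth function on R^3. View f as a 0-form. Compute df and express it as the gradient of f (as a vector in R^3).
df = (4*x*y) dx + (2*x^2) dy + (6*z + 1) dz; grad f = (4*x*y, 2*x^2, 6*z + 1)

For a 0-form f, d f = (∂f/∂x) dx + (∂f/∂y) dy + (∂f/∂z) dz. The components of the vector representation are exactly the entries of grad f in Cartesian coordinates:
  ∂f/∂x = 4*x*y
  ∂f/∂y = 2*x^2
  ∂f/∂z = 6*z + 1.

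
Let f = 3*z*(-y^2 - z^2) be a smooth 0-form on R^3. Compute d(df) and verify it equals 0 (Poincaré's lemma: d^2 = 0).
d(df) = 0

Step 1: df = sum_i (∂f/∂x_i) dx_i = (0) dx + (-6*y*z) dy + (-3*y^2 - 9*z^2) dz.
Step 2: Apply d again. Using the 1-form formula, the coefficient of dx ∧ dy in d(df) is ∂^2 f/∂x ∂y - ∂^2 f/∂y ∂x = (0) - (0) = 0 (equality of mixed partials for smooth f).
Similarly for dx ∧ dz and dy ∧ dz — all coefficients vanish. So d(df) = 0.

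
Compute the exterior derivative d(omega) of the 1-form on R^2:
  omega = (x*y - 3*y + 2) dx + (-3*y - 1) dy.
d(omega) = (3 - x) dx ∧ dy

For a 1-form omega = sum_i f_i dx_i, the exterior derivative is
  d(omega) = sum_{i < j} (∂f_j/∂x_i - ∂f_i/∂x_j) dx_i ∧ dx_j.
  coefficient of dx ∧ dy: ∂f_2/∂x - ∂f_1/∂y = ∂(-3*y - 1)/∂x - ∂(x*y - 3*y + 2)/∂y = 3 - x
Assembling: d(omega) = (3 - x) dx ∧ dy.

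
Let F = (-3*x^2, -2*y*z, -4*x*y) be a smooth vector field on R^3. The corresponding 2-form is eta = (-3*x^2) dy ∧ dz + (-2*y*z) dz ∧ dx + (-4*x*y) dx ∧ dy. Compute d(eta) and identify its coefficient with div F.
d(eta) = (-6*x - 2*z) dx ∧ dy ∧ dz; div F = -6*x - 2*z

For a 2-form in R^3 of the form above, applying d gives a 3-form with coefficient ∂P/∂x + ∂Q/∂y + ∂R/∂z:
  ∂P/∂x = -6*x
  ∂Q/∂y = -2*z
  ∂R/∂z = 0
Sum = -6*x - 2*z, which is exactly div F.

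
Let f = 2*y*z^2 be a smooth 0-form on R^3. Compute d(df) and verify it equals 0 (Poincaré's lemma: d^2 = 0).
d(df) = 0

Step 1: df = sum_i (∂f/∂x_i) dx_i = (0) dx + (2*z^2) dy + (4*y*z) dz.
Step 2: Apply d again. Using the 1-form formula, the coefficient of dx ∧ dy in d(df) is ∂^2 f/∂x ∂y - ∂^2 f/∂y ∂x = (0) - (0) = 0 (equality of mixed partials for smooth f).
Similarly for dx ∧ dz and dy ∧ dz — all coefficients vanish. So d(df) = 0.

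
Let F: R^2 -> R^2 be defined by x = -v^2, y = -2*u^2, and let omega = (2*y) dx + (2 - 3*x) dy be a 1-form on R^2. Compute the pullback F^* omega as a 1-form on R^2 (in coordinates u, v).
F^* omega = (4*u*(-3*v^2 - 2)) du + (8*u^2*v) dv

Using F^*(f dg) = (f ∘ F) d(g ∘ F), substitute each coordinate x_i by F_i(u, v) in f_i, and replace dx_i by d F_i = (∂F_i/∂u) du + (∂F_i/∂v) dv.
  For the x component: f_1(F) = -4*u^2; d F_1 = (0) du + (-2*v) dv
  For the y component: f_2(F) = 3*v^2 + 2; d F_2 = (-4*u) du + (0) dv
Combining and collecting du, dv coefficients:
  coeff of du: 4*u*(-3*v^2 - 2)
  coeff of dv: 8*u^2*v
F^* omega = (4*u*(-3*v^2 - 2)) du + (8*u^2*v) dv.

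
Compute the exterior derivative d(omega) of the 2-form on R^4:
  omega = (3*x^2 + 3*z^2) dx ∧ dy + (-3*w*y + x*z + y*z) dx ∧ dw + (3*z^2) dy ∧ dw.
d(omega) = (6*z) dx ∧ dy ∧ dz + (3*w - z) dx ∧ dy ∧ dw + (-x - y) dx ∧ dz ∧ dw + (-6*z) dy ∧ dz ∧ dw

For a 2-form omega = sum_{i<j} g_{ij} dx_i ∧ dx_j, the exterior derivative is
  d(omega) = sum_{i<j} d(g_{ij}) ∧ dx_i ∧ dx_j = sum_{i<j, k} (∂g_{ij}/∂x_k) dx_k ∧ dx_i ∧ dx_j.
Expand each term, using dx_k ∧ dx_i ∧ dx_j = sgn(permutation) dx_{(a)} ∧ dx_{(b)} ∧ dx_{(c)} with (a < b < c) sorted:
  d(3*x^2 + 3*z^2) includes (∂/∂z)(3*x^2 + 3*z^2) dz = (6*z) dz, which multiplied by dx ∧ dy gives (6*z) dx ∧ dy ∧ dz
  d(-3*w*y + x*z + y*z) includes (∂/∂y)(-3*w*y + x*z + y*z) dy = (-3*w + z) dy, which multiplied by dx ∧ dw gives (3*w - z) dx ∧ dy ∧ dw
  d(-3*w*y + x*z + y*z) includes (∂/∂z)(-3*w*y + x*z + y*z) dz = (x + y) dz, which multiplied by dx ∧ dw gives (-x - y) dx ∧ dz ∧ dw
  d(3*z^2) includes (∂/∂z)(3*z^2) dz = (6*z) dz, which multiplied by dy ∧ dw gives (-6*z) dy ∧ dz ∧ dw
Collecting like 3-forms: d(omega) = (6*z) dx ∧ dy ∧ dz + (3*w - z) dx ∧ dy ∧ dw + (-x - y) dx ∧ dz ∧ dw + (-6*z) dy ∧ dz ∧ dw.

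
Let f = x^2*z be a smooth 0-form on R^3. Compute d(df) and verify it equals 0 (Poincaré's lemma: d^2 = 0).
d(df) = 0

Step 1: df = sum_i (∂f/∂x_i) dx_i = (2*x*z) dx + (0) dy + (x^2) dz.
Step 2: Apply d again. Using the 1-form formula, the coefficient of dx ∧ dy in d(df) is ∂^2 f/∂x ∂y - ∂^2 f/∂y ∂x = (0) - (0) = 0 (equality of mixed partials for smooth f).
Similarly for dx ∧ dz and dy ∧ dz — all coefficients vanish. So d(df) = 0.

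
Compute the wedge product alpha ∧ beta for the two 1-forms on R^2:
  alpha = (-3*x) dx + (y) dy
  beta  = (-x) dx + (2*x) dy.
alpha ∧ beta = (x*(-6*x + y)) dx ∧ dy

Distribute the wedge, using dx_i ∧ dx_j = -dx_j ∧ dx_i and dx_i ∧ dx_i = 0. For each pair (i, j) with i < j, the coefficient of dx_i ∧ dx_j in alpha ∧ beta is (alpha_i * beta_j - alpha_j * beta_i). Collecting: alpha ∧ beta = (x*(-6*x + y)) dx ∧ dy.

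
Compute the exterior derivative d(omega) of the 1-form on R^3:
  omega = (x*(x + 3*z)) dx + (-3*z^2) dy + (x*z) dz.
d(omega) = (-3*x + z) dx ∧ dz + (6*z) dy ∧ dz

For a 1-form omega = sum_i f_i dx_i, the exterior derivative is
  d(omega) = sum_{i < j} (∂f_j/∂x_i - ∂f_i/∂x_j) dx_i ∧ dx_j.
  coefficient of dx ∧ dz: ∂f_3/∂x - ∂f_1/∂z = ∂(x*z)/∂x - ∂(x*(x + 3*z))/∂z = -3*x + z
  coefficient of dy ∧ dz: ∂f_3/∂y - ∂f_2/∂z = ∂(x*z)/∂y - ∂(-3*z^2)/∂z = 6*z
Assembling: d(omega) = (-3*x + z) dx ∧ dz + (6*z) dy ∧ dz.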